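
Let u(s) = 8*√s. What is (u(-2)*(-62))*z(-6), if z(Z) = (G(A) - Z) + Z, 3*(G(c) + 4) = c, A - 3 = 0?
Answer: 1488*I*√2 ≈ 2104.4*I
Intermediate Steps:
A = 3 (A = 3 + 0 = 3)
G(c) = -4 + c/3
z(Z) = -3 (z(Z) = ((-4 + (⅓)*3) - Z) + Z = ((-4 + 1) - Z) + Z = (-3 - Z) + Z = -3)
(u(-2)*(-62))*z(-6) = ((8*√(-2))*(-62))*(-3) = ((8*(I*√2))*(-62))*(-3) = ((8*I*√2)*(-62))*(-3) = -496*I*√2*(-3) = 1488*I*√2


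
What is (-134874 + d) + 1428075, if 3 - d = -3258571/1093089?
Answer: 1413590325727/1093089 ≈ 1.2932e+6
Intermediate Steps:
d = 6537838/1093089 (d = 3 - (-3258571)/1093089 = 3 - 1*(-3258571/1093089) = 3 + 3258571/1093089 = 6537838/1093089 ≈ 5.9811)
(-134874 + d) + 1428075 = (-134874 + 6537838/1093089) + 1428075 = -147422747948/1093089 + 1428075 = 1413590325727/1093089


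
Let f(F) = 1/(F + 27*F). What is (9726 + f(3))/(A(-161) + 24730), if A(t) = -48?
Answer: 816985/2073288 ≈ 0.39405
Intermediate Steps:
f(F) = 1/(28*F)
(9726 + f(3))/(A(-161) + 24730) = (9726 + (1/28)/3)/(-48 + 24730) = (9726 + (1/28)*(⅓))/24682 = (9726 + 1/84)*(1/24682) = (816985/84)*(1/24682) = 816985/2073288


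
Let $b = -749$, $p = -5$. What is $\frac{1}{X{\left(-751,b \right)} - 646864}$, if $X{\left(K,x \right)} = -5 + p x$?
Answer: $- \frac{1}{643124} \approx -1.5549 \cdot 10^{-6}$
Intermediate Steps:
$X{\left(K,x \right)} = -5 - 5 x$
$\frac{1}{X{\left(-751,b \right)} - 646864} = \frac{1}{\left(-5 - -3745\right) - 646864} = \frac{1}{\left(-5 + 3745\right) - 646864} = \frac{1}{3740 - 646864} = \frac{1}{-643124} = - \frac{1}{643124}$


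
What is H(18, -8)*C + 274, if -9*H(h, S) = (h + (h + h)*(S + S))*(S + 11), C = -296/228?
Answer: 618/19 ≈ 32.526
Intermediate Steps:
C = -74/57 (C = -296*1/228 = -74/57 ≈ -1.2982)
H(h, S) = -(11 + S)*(h + 4*S*h)/9 (H(h, S) = -(h + (h + h)*(S + S))*(S + 11)/9 = -(h + (2*h)*(2*S))*(11 + S)/9 = -(h + 4*S*h)*(11 + S)/9 = -(11 + S)*(h + 4*S*h)/9)
H(18, -8)*C + 274 = -⅑*18*(11 + 4*(-8)² + 45*(-8))*(-74/57) + 274 = -⅑*18*(11 + 4*64 - 360)*(-74/57) + 274 = -⅑*18*(11 + 256 - 360)*(-74/57) + 274 = -⅑*18*(-93)*(-74/57) + 274 = 186*(-74/57) + 274 = -4588/19 + 274 = 618/19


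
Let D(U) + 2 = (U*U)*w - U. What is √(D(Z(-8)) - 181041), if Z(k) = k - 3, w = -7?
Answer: I*√181879 ≈ 426.47*I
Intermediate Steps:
Z(k) = -3 + k
D(U) = -2 - U - 7*U² (D(U) = -2 + ((U*U)*(-7) - U) = -2 + (U²*(-7) - U) = -2 + (-7*U² - U) = -2 + (-U - 7*U²) = -2 - U - 7*U²)
√(D(Z(-8)) - 181041) = √((-2 - (-3 - 8) - 7*(-3 - 8)²) - 181041) = √((-2 - 1*(-11) - 7*(-11)²) - 181041) = √((-2 + 11 - 7*121) - 181041) = √((-2 + 11 - 847) - 181041) = √(-838 - 181041) = √(-181879) = I*√181879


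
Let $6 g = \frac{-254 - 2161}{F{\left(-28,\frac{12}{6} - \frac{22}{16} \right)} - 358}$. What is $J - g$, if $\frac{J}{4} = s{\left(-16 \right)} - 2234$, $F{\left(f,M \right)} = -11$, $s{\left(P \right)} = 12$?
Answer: $- \frac{6560149}{738} \approx -8889.1$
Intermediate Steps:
$g = \frac{805}{738}$ ($g = \frac{\left(-254 - 2161\right) \frac{1}{-11 - 358}}{6} = \frac{\left(-2415\right) \frac{1}{-369}}{6} = \frac{\left(-2415\right) \left(- \frac{1}{369}\right)}{6} = \frac{1}{6} \cdot \frac{805}{123} = \frac{805}{738} \approx 1.0908$)
$J = -8888$ ($J = 4 \left(12 - 2234\right) = 4 \left(-2222\right) = -8888$)
$J - g = -8888 - \frac{805}{738} = - \frac{6560149}{738}$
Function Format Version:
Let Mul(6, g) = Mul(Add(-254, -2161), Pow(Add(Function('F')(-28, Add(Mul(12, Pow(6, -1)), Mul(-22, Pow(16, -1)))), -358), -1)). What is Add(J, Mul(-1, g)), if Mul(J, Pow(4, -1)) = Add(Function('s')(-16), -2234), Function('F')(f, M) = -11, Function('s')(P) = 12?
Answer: Rational(-6560149, 738) ≈ -8889.1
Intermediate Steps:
g = Rational(805, 738) (g = Mul(Rational(1, 6), Mul(Add(-254, -2161), Pow(Add(-11, -358), -1))) = Mul(Rational(1, 6), Mul(-2415, Pow(-369, -1))) = Mul(Rational(1, 6), Mul(-2415, Rational(-1, 369))) = Mul(Rational(1, 6), Rational(805, 123)) = Rational(805, 738) ≈ 1.0908)
J = -8888 (J = Mul(4, Add(12, -2234)) = Mul(4, -2222) = -8888)
Add(J, Mul(-1, g)) = Add(-8888, Mul(-1, Rational(805, 738))) = Add(-8888, Rational(-805, 738)) = Rational(-6560149, 738)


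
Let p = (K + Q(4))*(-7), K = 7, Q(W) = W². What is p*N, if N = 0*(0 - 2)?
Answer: 0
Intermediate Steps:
N = 0 (N = 0*(-2) = 0)
p = -161 (p = (7 + 4²)*(-7) = (7 + 16)*(-7) = 23*(-7) = -161)
p*N = -161*0 = 0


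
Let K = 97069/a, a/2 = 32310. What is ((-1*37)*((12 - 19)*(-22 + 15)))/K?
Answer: -2390940/1981 ≈ -1206.9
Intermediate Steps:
a = 64620 (a = 2*32310 = 64620)
K = 97069/64620 ≈ 1.5022
((-1*37)*((12 - 19)*(-22 + 15)))/K = ((-1*37)*((12 - 19)*(-22 + 15)))/(97069/64620) = -(-259)*(-7)*(64620/97069) = -37*49*(64620/97069) = -1813*64620/97069 = -2390940/1981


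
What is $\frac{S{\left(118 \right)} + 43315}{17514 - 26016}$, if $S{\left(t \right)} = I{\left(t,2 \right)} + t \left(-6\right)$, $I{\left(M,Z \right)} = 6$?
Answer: $- \frac{42613}{8502} \approx -5.0121$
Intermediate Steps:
$S{\left(t \right)} = 6 - 6 t$ ($S{\left(t \right)} = 6 + t \left(-6\right) = 6 - 6 t$)
$\frac{S{\left(118 \right)} + 43315}{17514 - 26016} = \frac{\left(6 - 708\right) + 43315}{17514 - 26016} = \frac{\left(6 - 708\right) + 43315}{-8502} = \left(-702 + 43315\right) \left(- \frac{1}{8502}\right) = 42613 \left(- \frac{1}{8502}\right) = - \frac{42613}{8502}$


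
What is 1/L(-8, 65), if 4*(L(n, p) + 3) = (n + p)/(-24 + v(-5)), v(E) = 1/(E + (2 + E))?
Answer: -193/693 ≈ -0.27850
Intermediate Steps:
v(E) = 1/(2 + 2*E)
L(n, p) = -3 - 2*n/193 - 2*p/193 (L(n, p) = -3 + ((n + p)/(-24 + 1/(2*(1 - 5))))/4 = -3 + ((n + p)/(-24 + (½)/(-4)))/4 = -3 + ((n + p)/(-24 + (½)*(-¼)))/4 = -3 + ((n + p)/(-24 - ⅛))/4 = -3 + ((n + p)/(-193/8))/4 = -3 + ((n + p)*(-8/193))/4 = -3 + (-8*n/193 - 8*p/193)/4 = -3 + (-2*n/193 - 2*p/193) = -3 - 2*n/193 - 2*p/193)
1/L(-8, 65) = 1/(-3 - 2/193*(-8) - 2/193*65) = 1/(-3 + 16/193 - 130/193) = 1/(-693/193) = -193/693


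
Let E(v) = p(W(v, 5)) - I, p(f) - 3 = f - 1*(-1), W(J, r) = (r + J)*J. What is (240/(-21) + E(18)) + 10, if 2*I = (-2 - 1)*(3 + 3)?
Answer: 2979/7 ≈ 425.57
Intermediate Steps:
I = -9 (I = ((-2 - 1)*(3 + 3))/2 = (-3*6)/2 = (½)*(-18) = -9)
W(J, r) = J*(J + r) (W(J, r) = (J + r)*J = J*(J + r))
p(f) = 4 + f (p(f) = 3 + (f - 1*(-1)) = 3 + (f + 1) = 3 + (1 + f) = 4 + f)
E(v) = 13 + v*(5 + v) (E(v) = (4 + v*(v + 5)) - 1*(-9) = (4 + v*(5 + v)) + 9 = 13 + v*(5 + v))
(240/(-21) + E(18)) + 10 = (240/(-21) + (13 + 18*(5 + 18))) + 10 = (240*(-1/21) + (13 + 18*23)) + 10 = (-80/7 + (13 + 414)) + 10 = (-80/7 + 427) + 10 = 2909/7 + 10 = 2979/7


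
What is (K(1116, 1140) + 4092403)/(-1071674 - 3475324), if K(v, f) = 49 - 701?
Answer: -454639/505222 ≈ -0.89988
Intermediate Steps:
K(v, f) = -652
(K(1116, 1140) + 4092403)/(-1071674 - 3475324) = (-652 + 4092403)/(-1071674 - 3475324) = 4091751/(-4546998) = 4091751*(-1/4546998) = -454639/505222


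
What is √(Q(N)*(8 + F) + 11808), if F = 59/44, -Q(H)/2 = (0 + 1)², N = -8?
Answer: √5706030/22 ≈ 108.58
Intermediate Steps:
Q(H) = -2 (Q(H) = -2*(0 + 1)² = -2*1² = -2*1 = -2)
F = 59/44 (F = 59*(1/44) = 59/44 ≈ 1.3409)
√(Q(N)*(8 + F) + 11808) = √(-2*(8 + 59/44) + 11808) = √(-2*411/44 + 11808) = √(-411/22 + 11808) = √(259365/22) = √5706030/22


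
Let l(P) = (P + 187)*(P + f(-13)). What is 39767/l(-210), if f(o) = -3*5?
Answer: 1729/225 ≈ 7.6844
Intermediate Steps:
f(o) = -15
l(P) = (-15 + P)*(187 + P) (l(P) = (P + 187)*(P - 15) = (187 + P)*(-15 + P) = (-15 + P)*(187 + P))
39767/l(-210) = 39767/(-2805 + (-210)² + 172*(-210)) = 39767/(-2805 + 44100 - 36120) = 39767/5175 = 39767*(1/5175) = 1729/225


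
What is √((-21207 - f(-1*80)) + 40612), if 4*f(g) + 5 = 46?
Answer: √77579/2 ≈ 139.27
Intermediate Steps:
f(g) = 41/4 (f(g) = -5/4 + (¼)*46 = -5/4 + 23/2 = 41/4)
√((-21207 - f(-1*80)) + 40612) = √((-21207 - 1*41/4) + 40612) = √((-21207 - 41/4) + 40612) = √(-84869/4 + 40612) = √(77579/4) = √77579/2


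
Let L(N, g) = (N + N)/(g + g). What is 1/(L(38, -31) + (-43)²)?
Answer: 31/57281 ≈ 0.00054119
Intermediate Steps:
L(N, g) = N/g (L(N, g) = (2*N)/((2*g)) = (2*N)*(1/(2*g)) = N/g)
1/(L(38, -31) + (-43)²) = 1/(38/(-31) + (-43)²) = 1/(38*(-1/31) + 1849) = 1/(-38/31 + 1849) = 1/(57281/31) = 31/57281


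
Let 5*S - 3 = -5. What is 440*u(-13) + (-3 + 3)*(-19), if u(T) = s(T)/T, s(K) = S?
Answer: 176/13 ≈ 13.538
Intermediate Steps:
S = -⅖ (S = ⅗ + (⅕)*(-5) = ⅗ - 1 = -⅖ ≈ -0.40000)
s(K) = -⅖
u(T) = -2/(5*T)
440*u(-13) + (-3 + 3)*(-19) = 440*(-⅖/(-13)) + (-3 + 3)*(-19) = 440*(-⅖*(-1/13)) + 0*(-19) = 440*(2/65) + 0 = 176/13 + 0 = 176/13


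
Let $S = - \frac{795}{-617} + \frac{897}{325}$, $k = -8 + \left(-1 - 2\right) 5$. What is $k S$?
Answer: $- \frac{1436304}{15425} \approx -93.115$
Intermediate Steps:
$k = -23$ ($k = -8 - 15 = -23$)
$S = \frac{62448}{15425}$ ($S = \left(-795\right) \left(- \frac{1}{617}\right) + 897 \cdot \frac{1}{325} = \frac{795}{617} + \frac{69}{25} = \frac{62448}{15425} \approx 4.0485$)
$k S = \left(-23\right) \frac{62448}{15425} = - \frac{1436304}{15425}$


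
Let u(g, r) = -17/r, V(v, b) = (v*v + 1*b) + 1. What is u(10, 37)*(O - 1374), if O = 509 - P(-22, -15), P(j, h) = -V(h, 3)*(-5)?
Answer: 34170/37 ≈ 923.51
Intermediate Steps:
V(v, b) = 1 + b + v**2 (V(v, b) = (v**2 + b) + 1 = (b + v**2) + 1 = 1 + b + v**2)
P(j, h) = 20 + 5*h**2 (P(j, h) = -(1 + 3 + h**2)*(-5) = -(4 + h**2)*(-5) = (-4 - h**2)*(-5) = 20 + 5*h**2)
O = -636 (O = 509 - (20 + 5*(-15)**2) = 509 - (20 + 5*225) = 509 - (20 + 1125) = 509 - 1*1145 = 509 - 1145 = -636)
u(10, 37)*(O - 1374) = (-17/37)*(-636 - 1374) = -17*1/37*(-2010) = -17/37*(-2010) = 34170/37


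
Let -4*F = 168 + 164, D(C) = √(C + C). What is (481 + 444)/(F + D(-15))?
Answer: -2075/187 - 25*I*√30/187 ≈ -11.096 - 0.73225*I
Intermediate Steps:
D(C) = √2*√C (D(C) = √(2*C) = √2*√C)
F = -83 (F = -(168 + 164)/4 = -¼*332 = -83)
(481 + 444)/(F + D(-15)) = (481 + 444)/(-83 + √2*√(-15)) = 925/(-83 + √2*(I*√15)) = 925/(-83 + I*√30)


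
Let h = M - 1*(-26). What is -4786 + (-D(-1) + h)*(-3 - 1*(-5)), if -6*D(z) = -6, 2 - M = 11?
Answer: -4754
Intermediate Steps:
M = -9 (M = 2 - 1*11 = 2 - 11 = -9)
D(z) = 1 (D(z) = -⅙*(-6) = 1)
h = 17 (h = -9 - 1*(-26) = -9 + 26 = 17)
-4786 + (-D(-1) + h)*(-3 - 1*(-5)) = -4786 + (-1*1 + 17)*(-3 - 1*(-5)) = -4786 + (-1 + 17)*(-3 + 5) = -4786 + 16*2 = -4786 + 32 = -4754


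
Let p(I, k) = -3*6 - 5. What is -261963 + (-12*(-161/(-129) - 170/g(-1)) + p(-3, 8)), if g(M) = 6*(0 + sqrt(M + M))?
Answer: -11266042/43 - 170*I*sqrt(2) ≈ -2.62e+5 - 240.42*I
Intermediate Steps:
p(I, k) = -23 (p(I, k) = -18 - 5 = -23)
g(M) = 6*sqrt(2)*sqrt(M) (g(M) = 6*(0 + sqrt(2*M)) = 6*(0 + sqrt(2)*sqrt(M)) = 6*(sqrt(2)*sqrt(M)) = 6*sqrt(2)*sqrt(M))
-261963 + (-12*(-161/(-129) - 170/g(-1)) + p(-3, 8)) = -261963 + (-12*(-161/(-129) - 170*(-I*sqrt(2)/12)) - 23) = -261963 + (-12*(-161*(-1/129) - 170*(-I*sqrt(2)/12)) - 23) = -261963 + (-12*(161/129 - 170*(-I*sqrt(2)/12)) - 23) = -261963 + (-12*(161/129 - (-85)*I*sqrt(2)/6) - 23) = -261963 + (-12*(161/129 + 85*I*sqrt(2)/6) - 23) = -261963 + ((-644/43 - 170*I*sqrt(2)) - 23) = -261963 + (-1633/43 - 170*I*sqrt(2)) = -11266042/43 - 170*I*sqrt(2)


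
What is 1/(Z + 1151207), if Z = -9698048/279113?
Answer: 6491/7472259101 ≈ 8.6868e-7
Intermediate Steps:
Z = -225536/6491 (Z = -9698048*1/279113 = -225536/6491 ≈ -34.746)
1/(Z + 1151207) = 1/(-225536/6491 + 1151207) = 1/(7472259101/6491) = 6491/7472259101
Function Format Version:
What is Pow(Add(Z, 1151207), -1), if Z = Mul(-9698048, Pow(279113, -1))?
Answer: Rational(6491, 7472259101) ≈ 8.6868e-7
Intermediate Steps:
Z = Rational(-225536, 6491) (Z = Mul(-9698048, Rational(1, 279113)) = Rational(-225536, 6491) ≈ -34.746)
Pow(Add(Z, 1151207), -1) = Pow(Add(Rational(-225536, 6491), 1151207), -1) = Pow(Rational(7472259101, 6491), -1) = Rational(6491, 7472259101)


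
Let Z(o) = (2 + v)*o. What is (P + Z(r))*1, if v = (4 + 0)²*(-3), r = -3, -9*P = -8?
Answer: 1250/9 ≈ 138.89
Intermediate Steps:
P = 8/9 (P = -⅑*(-8) = 8/9 ≈ 0.88889)
v = -48 (v = 4²*(-3) = 16*(-3) = -48)
Z(o) = -46*o (Z(o) = (2 - 48)*o = -46*o)
(P + Z(r))*1 = (8/9 - 46*(-3))*1 = (8/9 + 138)*1 = (1250/9)*1 = 1250/9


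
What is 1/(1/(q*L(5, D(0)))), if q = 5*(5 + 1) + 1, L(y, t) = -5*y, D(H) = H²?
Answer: -775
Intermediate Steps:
q = 31 (q = 5*6 + 1 = 30 + 1 = 31)
1/(1/(q*L(5, D(0)))) = 1/(1/(31*(-5*5))) = 1/(1/(31*(-25))) = 1/(1/(-775)) = 1/(-1/775) = -775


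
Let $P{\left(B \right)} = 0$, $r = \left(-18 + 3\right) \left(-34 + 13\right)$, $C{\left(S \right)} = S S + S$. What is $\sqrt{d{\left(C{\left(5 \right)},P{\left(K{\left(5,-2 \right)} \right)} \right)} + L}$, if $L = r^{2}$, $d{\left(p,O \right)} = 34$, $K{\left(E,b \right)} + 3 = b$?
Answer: $\sqrt{99259} \approx 315.05$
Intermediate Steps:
$C{\left(S \right)} = S + S^{2}$ ($C{\left(S \right)} = S^{2} + S = S + S^{2}$)
$r = 315$ ($r = \left(-15\right) \left(-21\right) = 315$)
$K{\left(E,b \right)} = -3 + b$
$L = 99225$ ($L = 315^{2} = 99225$)
$\sqrt{d{\left(C{\left(5 \right)},P{\left(K{\left(5,-2 \right)} \right)} \right)} + L} = \sqrt{34 + 99225} = \sqrt{99259}$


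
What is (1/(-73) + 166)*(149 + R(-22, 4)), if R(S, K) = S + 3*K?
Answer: 1684263/73 ≈ 23072.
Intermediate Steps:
(1/(-73) + 166)*(149 + R(-22, 4)) = (1/(-73) + 166)*(149 + (-22 + 3*4)) = (-1/73 + 166)*(149 + (-22 + 12)) = 12117*(149 - 10)/73 = (12117/73)*139 = 1684263/73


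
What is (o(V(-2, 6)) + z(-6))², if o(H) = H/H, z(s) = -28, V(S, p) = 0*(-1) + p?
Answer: 729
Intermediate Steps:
V(S, p) = p (V(S, p) = 0 + p = p)
o(H) = 1
(o(V(-2, 6)) + z(-6))² = (1 - 28)² = (-27)² = 729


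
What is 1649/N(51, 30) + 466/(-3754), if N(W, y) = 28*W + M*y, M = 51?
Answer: 141527/326598 ≈ 0.43334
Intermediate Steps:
N(W, y) = 28*W + 51*y
1649/N(51, 30) + 466/(-3754) = 1649/(28*51 + 51*30) + 466/(-3754) = 1649/(1428 + 1530) + 466*(-1/3754) = 1649/2958 - 233/1877 = 1649*(1/2958) - 233/1877 = 97/174 - 233/1877 = 141527/326598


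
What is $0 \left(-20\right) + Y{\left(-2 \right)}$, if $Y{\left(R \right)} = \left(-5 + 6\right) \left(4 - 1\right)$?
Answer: $3$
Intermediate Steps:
$Y{\left(R \right)} = 3$ ($Y{\left(R \right)} = 1 \cdot 3 = 3$)
$0 \left(-20\right) + Y{\left(-2 \right)} = 0 \left(-20\right) + 3 = 0 + 3 = 3$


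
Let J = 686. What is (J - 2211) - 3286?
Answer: -4811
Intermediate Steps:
(J - 2211) - 3286 = (686 - 2211) - 3286 = -1525 - 3286 = -4811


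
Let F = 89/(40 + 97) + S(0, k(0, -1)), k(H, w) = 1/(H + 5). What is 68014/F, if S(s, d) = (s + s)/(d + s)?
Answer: 9317918/89 ≈ 1.0470e+5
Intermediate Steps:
k(H, w) = 1/(5 + H)
S(s, d) = 2*s/(d + s) (S(s, d) = (2*s)/(d + s) = 2*s/(d + s))
F = 89/137 (F = 89/(40 + 97) + 2*0/(1/(5 + 0) + 0) = 89/137 + 2*0/(1/5 + 0) = (1/137)*89 + 2*0/(1/5 + 0) = 89/137 + 2*0/(1/5) = 89/137 + 2*0*5 = 89/137 + 0 = 89/137 ≈ 0.64964)
68014/F = 68014/(89/137) = 68014*(137/89) = 9317918/89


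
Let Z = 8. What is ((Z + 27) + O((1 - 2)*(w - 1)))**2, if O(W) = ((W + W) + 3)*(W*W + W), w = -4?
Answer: 180625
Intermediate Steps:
O(W) = (3 + 2*W)*(W + W**2) (O(W) = (2*W + 3)*(W**2 + W) = (3 + 2*W)*(W + W**2))
((Z + 27) + O((1 - 2)*(w - 1)))**2 = ((8 + 27) + ((1 - 2)*(-4 - 1))*(3 + 2*((1 - 2)*(-4 - 1))**2 + 5*((1 - 2)*(-4 - 1))))**2 = (35 + (-1*(-5))*(3 + 2*(-1*(-5))**2 + 5*(-1*(-5))))**2 = (35 + 5*(3 + 2*5**2 + 5*5))**2 = (35 + 5*(3 + 2*25 + 25))**2 = (35 + 5*(3 + 50 + 25))**2 = (35 + 5*78)**2 = (35 + 390)**2 = 425**2 = 180625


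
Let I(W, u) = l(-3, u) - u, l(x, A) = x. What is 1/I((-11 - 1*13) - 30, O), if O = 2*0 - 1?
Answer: -1/2 ≈ -0.50000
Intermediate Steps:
O = -1 (O = 0 - 1 = -1)
I(W, u) = -3 - u
1/I((-11 - 1*13) - 30, O) = 1/(-3 - 1*(-1)) = 1/(-3 + 1) = 1/(-2) = -1/2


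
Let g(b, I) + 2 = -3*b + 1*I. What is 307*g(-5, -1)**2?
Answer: 44208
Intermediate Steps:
g(b, I) = -2 + I - 3*b (g(b, I) = -2 + (-3*b + 1*I) = -2 + (-3*b + I) = -2 + (I - 3*b) = -2 + I - 3*b)
307*g(-5, -1)**2 = 307*(-2 - 1 - 3*(-5))**2 = 307*(-2 - 1 + 15)**2 = 307*12**2 = 307*144 = 44208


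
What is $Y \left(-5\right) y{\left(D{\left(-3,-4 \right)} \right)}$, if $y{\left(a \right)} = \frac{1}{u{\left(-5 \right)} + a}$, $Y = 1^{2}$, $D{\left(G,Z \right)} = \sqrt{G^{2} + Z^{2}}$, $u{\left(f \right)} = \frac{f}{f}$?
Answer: $- \frac{5}{6} \approx -0.83333$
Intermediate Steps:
$u{\left(f \right)} = 1$
$Y = 1$
$y{\left(a \right)} = \frac{1}{1 + a}$
$Y \left(-5\right) y{\left(D{\left(-3,-4 \right)} \right)} = \frac{1 \left(-5\right)}{1 + \sqrt{\left(-3\right)^{2} + \left(-4\right)^{2}}} = - \frac{5}{1 + \sqrt{9 + 16}} = - \frac{5}{1 + \sqrt{25}} = - \frac{5}{1 + 5} = - \frac{5}{6}$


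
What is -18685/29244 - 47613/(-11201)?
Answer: 1183103887/327562044 ≈ 3.6118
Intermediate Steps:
-18685/29244 - 47613/(-11201) = -18685*1/29244 - 47613*(-1/11201) = -18685/29244 + 47613/11201 = 1183103887/327562044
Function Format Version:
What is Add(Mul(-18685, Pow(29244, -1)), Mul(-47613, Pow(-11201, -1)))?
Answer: Rational(1183103887, 327562044) ≈ 3.6118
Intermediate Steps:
Add(Mul(-18685, Pow(29244, -1)), Mul(-47613, Pow(-11201, -1))) = Add(Mul(-18685, Rational(1, 29244)), Mul(-47613, Rational(-1, 11201))) = Add(Rational(-18685, 29244), Rational(47613, 11201)) = Rational(1183103887, 327562044)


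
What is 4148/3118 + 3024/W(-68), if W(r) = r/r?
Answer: 4716490/1559 ≈ 3025.3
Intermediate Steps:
W(r) = 1
4148/3118 + 3024/W(-68) = 4148/3118 + 3024/1 = 4148*(1/3118) + 3024*1 = 2074/1559 + 3024 = 4716490/1559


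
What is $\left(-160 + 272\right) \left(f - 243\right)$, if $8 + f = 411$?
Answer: $17920$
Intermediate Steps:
$f = 403$ ($f = -8 + 411 = 403$)
$\left(-160 + 272\right) \left(f - 243\right) = \left(-160 + 272\right) \left(403 - 243\right) = 112 \cdot 160 = 17920$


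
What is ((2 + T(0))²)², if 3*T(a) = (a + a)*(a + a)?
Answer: 16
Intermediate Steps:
T(a) = 4*a²/3 (T(a) = ((a + a)*(a + a))/3 = ((2*a)*(2*a))/3 = (4*a²)/3 = 4*a²/3)
((2 + T(0))²)² = ((2 + (4/3)*0²)²)² = ((2 + (4/3)*0)²)² = ((2 + 0)²)² = (2²)² = 4² = 16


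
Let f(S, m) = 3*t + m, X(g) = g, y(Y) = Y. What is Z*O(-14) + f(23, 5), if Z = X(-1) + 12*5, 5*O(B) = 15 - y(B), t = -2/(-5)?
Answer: 1742/5 ≈ 348.40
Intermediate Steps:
t = ⅖ (t = -2*(-⅕) = ⅖ ≈ 0.40000)
O(B) = 3 - B/5 (O(B) = (15 - B)/5 = 3 - B/5)
f(S, m) = 6/5 + m (f(S, m) = 3*(⅖) + m = 6/5 + m)
Z = 59 (Z = -1 + 12*5 = -1 + 60 = 59)
Z*O(-14) + f(23, 5) = 59*(3 - ⅕*(-14)) + (6/5 + 5) = 59*(3 + 14/5) + 31/5 = 59*(29/5) + 31/5 = 1711/5 + 31/5 = 1742/5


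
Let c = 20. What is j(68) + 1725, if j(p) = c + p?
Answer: 1813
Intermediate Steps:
j(p) = 20 + p
j(68) + 1725 = (20 + 68) + 1725 = 88 + 1725 = 1813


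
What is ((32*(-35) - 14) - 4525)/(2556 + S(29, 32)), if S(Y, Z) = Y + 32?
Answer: -5659/2617 ≈ -2.1624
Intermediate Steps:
S(Y, Z) = 32 + Y
((32*(-35) - 14) - 4525)/(2556 + S(29, 32)) = ((32*(-35) - 14) - 4525)/(2556 + (32 + 29)) = ((-1120 - 14) - 4525)/(2556 + 61) = (-1134 - 4525)/2617 = -5659*1/2617 = -5659/2617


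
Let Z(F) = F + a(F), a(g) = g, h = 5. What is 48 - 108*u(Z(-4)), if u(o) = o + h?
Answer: 372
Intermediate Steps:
Z(F) = 2*F (Z(F) = F + F = 2*F)
u(o) = 5 + o (u(o) = o + 5 = 5 + o)
48 - 108*u(Z(-4)) = 48 - 108*(5 + 2*(-4)) = 48 - 108*(5 - 8) = 48 - 108*(-3) = 48 + 324 = 372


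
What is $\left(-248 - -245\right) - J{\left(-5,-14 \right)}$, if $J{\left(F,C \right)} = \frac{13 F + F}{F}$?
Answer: $-17$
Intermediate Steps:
$J{\left(F,C \right)} = 14$ ($J{\left(F,C \right)} = \frac{14 F}{F} = 14$)
$\left(-248 - -245\right) - J{\left(-5,-14 \right)} = \left(-248 - -245\right) - 14 = \left(-248 + 245\right) - 14 = -3 - 14 = -17$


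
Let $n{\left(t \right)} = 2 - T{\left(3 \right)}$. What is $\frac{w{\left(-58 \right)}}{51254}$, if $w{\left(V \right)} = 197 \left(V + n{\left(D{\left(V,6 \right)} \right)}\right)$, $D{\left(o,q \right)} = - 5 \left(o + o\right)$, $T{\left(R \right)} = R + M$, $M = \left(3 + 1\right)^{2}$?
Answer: $- \frac{14775}{51254} \approx -0.28827$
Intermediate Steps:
$M = 16$ ($M = 4^{2} = 16$)
$T{\left(R \right)} = 16 + R$ ($T{\left(R \right)} = R + 16 = 16 + R$)
$D{\left(o,q \right)} = - 10 o$ ($D{\left(o,q \right)} = - 5 \cdot 2 o = - 10 o$)
$n{\left(t \right)} = -17$ ($n{\left(t \right)} = 2 - \left(16 + 3\right) = 2 - 19 = -17$)
$w{\left(V \right)} = -3349 + 197 V$ ($w{\left(V \right)} = 197 \left(V - 17\right) = 197 \left(-17 + V\right) = -3349 + 197 V$)
$\frac{w{\left(-58 \right)}}{51254} = \frac{-3349 + 197 \left(-58\right)}{51254} = \left(-3349 - 11426\right) \frac{1}{51254} = \left(-14775\right) \frac{1}{51254} = - \frac{14775}{51254}$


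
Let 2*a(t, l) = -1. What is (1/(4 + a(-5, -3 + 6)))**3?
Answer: 8/343 ≈ 0.023324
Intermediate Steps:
a(t, l) = -1/2 (a(t, l) = (1/2)*(-1) = -1/2)
(1/(4 + a(-5, -3 + 6)))**3 = (1/(4 - 1/2))**3 = (1/(7/2))**3 = (2/7)**3 = 8/343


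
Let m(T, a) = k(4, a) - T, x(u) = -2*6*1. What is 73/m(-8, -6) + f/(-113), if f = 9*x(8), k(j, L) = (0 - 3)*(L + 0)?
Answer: 11057/2938 ≈ 3.7634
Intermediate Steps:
x(u) = -12 (x(u) = -12*1 = -12)
k(j, L) = -3*L
m(T, a) = -T - 3*a (m(T, a) = -3*a - T = -T - 3*a)
f = -108 (f = 9*(-12) = -108)
73/m(-8, -6) + f/(-113) = 73/(-1*(-8) - 3*(-6)) - 108/(-113) = 73/(8 + 18) - 108*(-1/113) = 73/26 + 108/113 = 11057/2938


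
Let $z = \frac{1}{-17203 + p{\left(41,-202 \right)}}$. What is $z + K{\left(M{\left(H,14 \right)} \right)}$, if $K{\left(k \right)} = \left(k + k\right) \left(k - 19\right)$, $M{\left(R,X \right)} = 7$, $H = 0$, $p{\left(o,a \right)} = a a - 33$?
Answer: $- \frac{3959423}{23568} \approx -168.0$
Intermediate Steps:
$p{\left(o,a \right)} = -33 + a^{2}$ ($p{\left(o,a \right)} = a^{2} - 33 = -33 + a^{2}$)
$z = \frac{1}{23568}$ ($z = \frac{1}{-17203 - \left(33 - \left(-202\right)^{2}\right)} = \frac{1}{-17203 + \left(-33 + 40804\right)} = \frac{1}{-17203 + 40771} = \frac{1}{23568} \approx 4.243 \cdot 10^{-5}$)
$K{\left(k \right)} = 2 k \left(-19 + k\right)$
$z + K{\left(M{\left(H,14 \right)} \right)} = \frac{1}{23568} + 2 \cdot 7 \left(-19 + 7\right) = \frac{1}{23568} + 2 \cdot 7 \left(-12\right) = \frac{1}{23568} - 168 = - \frac{3959423}{23568}$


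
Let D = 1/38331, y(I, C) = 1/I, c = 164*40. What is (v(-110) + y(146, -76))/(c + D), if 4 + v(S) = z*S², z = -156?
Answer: -10563647304573/36711898706 ≈ -287.74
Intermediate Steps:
c = 6560
v(S) = -4 - 156*S²
D = 1/38331 ≈ 2.6089e-5
(v(-110) + y(146, -76))/(c + D) = ((-4 - 156*(-110)²) + 1/146)/(6560 + 1/38331) = ((-4 - 156*12100) + 1/146)/(251451361/38331) = ((-4 - 1887600) + 1/146)*(38331/251451361) = (-1887604 + 1/146)*(38331/251451361) = -275590183/146*38331/251451361 = -10563647304573/36711898706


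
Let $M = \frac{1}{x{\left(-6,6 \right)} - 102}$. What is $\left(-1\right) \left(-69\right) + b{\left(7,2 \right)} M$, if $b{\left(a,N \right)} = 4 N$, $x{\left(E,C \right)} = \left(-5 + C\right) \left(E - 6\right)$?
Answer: $\frac{3929}{57} \approx 68.93$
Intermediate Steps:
$x{\left(E,C \right)} = \left(-6 + E\right) \left(-5 + C\right)$ ($x{\left(E,C \right)} = \left(-5 + C\right) \left(-6 + E\right) = \left(-6 + E\right) \left(-5 + C\right)$)
$M = - \frac{1}{114}$ ($M = \frac{1}{\left(30 - 36 - -30 + 6 \left(-6\right)\right) - 102} = \frac{1}{\left(30 - 36 + 30 - 36\right) - 102} = \frac{1}{-12 - 102} = \frac{1}{-114} = - \frac{1}{114} \approx -0.0087719$)
$\left(-1\right) \left(-69\right) + b{\left(7,2 \right)} M = \left(-1\right) \left(-69\right) + 4 \cdot 2 \left(- \frac{1}{114}\right) = 69 + 8 \left(- \frac{1}{114}\right) = 69 - \frac{4}{57} = \frac{3929}{57}$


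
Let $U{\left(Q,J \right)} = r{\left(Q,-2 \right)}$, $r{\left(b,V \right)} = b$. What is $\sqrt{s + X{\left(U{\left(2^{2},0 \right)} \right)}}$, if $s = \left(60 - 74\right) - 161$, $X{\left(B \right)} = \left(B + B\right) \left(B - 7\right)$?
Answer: $i \sqrt{199} \approx 14.107 i$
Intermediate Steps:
$U{\left(Q,J \right)} = Q$
$X{\left(B \right)} = 2 B \left(-7 + B\right)$
$s = -175$ ($s = \left(60 - 74\right) - 161 = -14 - 161 = -175$)
$\sqrt{s + X{\left(U{\left(2^{2},0 \right)} \right)}} = \sqrt{-175 + 2 \cdot 2^{2} \left(-7 + 2^{2}\right)} = \sqrt{-175 + 2 \cdot 4 \left(-7 + 4\right)} = \sqrt{-175 + 2 \cdot 4 \left(-3\right)} = \sqrt{-175 - 24} = \sqrt{-199} = i \sqrt{199}$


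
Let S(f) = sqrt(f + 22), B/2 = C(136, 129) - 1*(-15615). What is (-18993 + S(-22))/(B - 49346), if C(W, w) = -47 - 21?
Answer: 487/468 ≈ 1.0406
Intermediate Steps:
C(W, w) = -68
B = 31094 (B = 2*(-68 - 1*(-15615)) = 2*(-68 + 15615) = 2*15547 = 31094)
S(f) = sqrt(22 + f)
(-18993 + S(-22))/(B - 49346) = (-18993 + sqrt(22 - 22))/(31094 - 49346) = (-18993 + sqrt(0))/(-18252) = (-18993 + 0)*(-1/18252) = -18993*(-1/18252) = 487/468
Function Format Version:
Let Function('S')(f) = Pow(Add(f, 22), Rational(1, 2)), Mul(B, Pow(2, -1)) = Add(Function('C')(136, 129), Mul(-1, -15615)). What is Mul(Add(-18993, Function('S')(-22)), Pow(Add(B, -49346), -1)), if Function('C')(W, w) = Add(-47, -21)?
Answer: Rational(487, 468) ≈ 1.0406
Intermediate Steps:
Function('C')(W, w) = -68
B = 31094 (B = Mul(2, Add(-68, Mul(-1, -15615))) = Mul(2, Add(-68, 15615)) = Mul(2, 15547) = 31094)
Function('S')(f) = Pow(Add(22, f), Rational(1, 2))
Mul(Add(-18993, Function('S')(-22)), Pow(Add(B, -49346), -1)) = Mul(Add(-18993, Pow(Add(22, -22), Rational(1, 2))), Pow(Add(31094, -49346), -1)) = Mul(Add(-18993, Pow(0, Rational(1, 2))), Pow(-18252, -1)) = Mul(Add(-18993, 0), Rational(-1, 18252)) = Mul(-18993, Rational(-1, 18252)) = Rational(487, 468)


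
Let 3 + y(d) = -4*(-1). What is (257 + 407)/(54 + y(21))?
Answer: 664/55 ≈ 12.073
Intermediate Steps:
y(d) = 1 (y(d) = -3 - 4*(-1) = -3 + 4 = 1)
(257 + 407)/(54 + y(21)) = (257 + 407)/(54 + 1) = 664/55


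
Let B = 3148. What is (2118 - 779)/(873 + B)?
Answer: 1339/4021 ≈ 0.33300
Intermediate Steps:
(2118 - 779)/(873 + B) = (2118 - 779)/(873 + 3148) = 1339/4021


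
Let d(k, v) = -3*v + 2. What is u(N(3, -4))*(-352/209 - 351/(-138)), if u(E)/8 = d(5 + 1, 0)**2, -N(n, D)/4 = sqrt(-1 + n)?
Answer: 12016/437 ≈ 27.497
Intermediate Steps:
N(n, D) = -4*sqrt(-1 + n)
d(k, v) = 2 - 3*v
u(E) = 32 (u(E) = 8*(2 - 3*0)**2 = 8*(2 + 0)**2 = 8*2**2 = 8*4 = 32)
u(N(3, -4))*(-352/209 - 351/(-138)) = 32*(-352/209 - 351/(-138)) = 32*(-352*1/209 - 351*(-1/138)) = 32*(-32/19 + 117/46) = 32*(751/874) = 12016/437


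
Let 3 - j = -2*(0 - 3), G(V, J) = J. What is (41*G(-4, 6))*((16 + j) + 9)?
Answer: 5412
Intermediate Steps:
j = -3 (j = 3 - (-2)*(0 - 3) = 3 - (-2)*(-3) = 3 - 1*6 = 3 - 6 = -3)
(41*G(-4, 6))*((16 + j) + 9) = (41*6)*((16 - 3) + 9) = 246*(13 + 9) = 246*22 = 5412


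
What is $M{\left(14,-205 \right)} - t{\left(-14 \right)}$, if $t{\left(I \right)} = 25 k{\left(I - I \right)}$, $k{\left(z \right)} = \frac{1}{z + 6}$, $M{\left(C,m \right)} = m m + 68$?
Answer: $\frac{252533}{6} \approx 42089.0$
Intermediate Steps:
$M{\left(C,m \right)} = 68 + m^{2}$ ($M{\left(C,m \right)} = m^{2} + 68 = 68 + m^{2}$)
$k{\left(z \right)} = \frac{1}{6 + z}$
$t{\left(I \right)} = \frac{25}{6}$ ($t{\left(I \right)} = \frac{25}{6 + \left(I - I\right)} = \frac{25}{6 + 0} = \frac{25}{6}$)
$M{\left(14,-205 \right)} - t{\left(-14 \right)} = \left(68 + \left(-205\right)^{2}\right) - \frac{25}{6} = \left(68 + 42025\right) - \frac{25}{6} = 42093 - \frac{25}{6} = \frac{252533}{6}$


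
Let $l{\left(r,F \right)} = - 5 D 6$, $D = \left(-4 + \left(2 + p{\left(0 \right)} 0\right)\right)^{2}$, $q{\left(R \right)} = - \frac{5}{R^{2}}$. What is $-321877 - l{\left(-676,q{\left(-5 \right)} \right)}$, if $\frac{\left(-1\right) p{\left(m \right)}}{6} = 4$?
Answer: $-321757$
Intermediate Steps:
$p{\left(m \right)} = -24$ ($p{\left(m \right)} = \left(-6\right) 4 = -24$)
$q{\left(R \right)} = - \frac{5}{R^{2}}$
$D = 4$ ($D = \left(-4 + \left(2 - 0\right)\right)^{2} = \left(-4 + \left(2 + 0\right)\right)^{2} = \left(-4 + 2\right)^{2} = \left(-2\right)^{2} = 4$)
$l{\left(r,F \right)} = -120$ ($l{\left(r,F \right)} = \left(-5\right) 4 \cdot 6 = \left(-20\right) 6 = -120$)
$-321877 - l{\left(-676,q{\left(-5 \right)} \right)} = -321877 - -120 = -321877 + 120 = -321757$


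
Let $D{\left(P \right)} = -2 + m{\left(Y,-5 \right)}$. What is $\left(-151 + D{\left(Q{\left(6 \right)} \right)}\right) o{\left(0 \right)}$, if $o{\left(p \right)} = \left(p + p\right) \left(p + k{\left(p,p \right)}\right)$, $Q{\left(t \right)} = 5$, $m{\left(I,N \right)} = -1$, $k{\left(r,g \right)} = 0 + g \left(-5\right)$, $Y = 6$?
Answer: $0$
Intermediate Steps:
$k{\left(r,g \right)} = - 5 g$ ($k{\left(r,g \right)} = 0 - 5 g = - 5 g$)
$D{\left(P \right)} = -3$ ($D{\left(P \right)} = -2 - 1 = -3$)
$o{\left(p \right)} = - 8 p^{2}$ ($o{\left(p \right)} = \left(p + p\right) \left(p - 5 p\right) = 2 p \left(- 4 p\right) = - 8 p^{2}$)
$\left(-151 + D{\left(Q{\left(6 \right)} \right)}\right) o{\left(0 \right)} = \left(-151 - 3\right) \left(- 8 \cdot 0^{2}\right) = - 154 \left(\left(-8\right) 0\right) = \left(-154\right) 0 = 0$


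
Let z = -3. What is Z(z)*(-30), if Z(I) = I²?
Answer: -270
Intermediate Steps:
Z(z)*(-30) = (-3)²*(-30) = 9*(-30) = -270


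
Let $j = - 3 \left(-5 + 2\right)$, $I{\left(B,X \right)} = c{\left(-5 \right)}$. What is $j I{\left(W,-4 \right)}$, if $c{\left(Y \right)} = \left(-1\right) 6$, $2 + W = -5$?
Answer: $-54$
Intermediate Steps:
$W = -7$ ($W = -2 - 5 = -7$)
$c{\left(Y \right)} = -6$
$I{\left(B,X \right)} = -6$
$j = 9$ ($j = \left(-3\right) \left(-3\right) = 9$)
$j I{\left(W,-4 \right)} = 9 \left(-6\right) = -54$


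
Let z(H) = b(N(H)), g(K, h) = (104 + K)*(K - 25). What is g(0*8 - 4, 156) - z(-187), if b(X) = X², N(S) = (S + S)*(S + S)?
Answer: -19565298276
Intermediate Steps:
N(S) = 4*S² (N(S) = (2*S)*(2*S) = 4*S²)
g(K, h) = (-25 + K)*(104 + K) (g(K, h) = (104 + K)*(-25 + K) = (-25 + K)*(104 + K))
z(H) = 16*H⁴ (z(H) = (4*H²)² = 16*H⁴)
g(0*8 - 4, 156) - z(-187) = (-2600 + (0*8 - 4)² + 79*(0*8 - 4)) - 16*(-187)⁴ = (-2600 + (0 - 4)² + 79*(0 - 4)) - 16*1222830961 = (-2600 + (-4)² + 79*(-4)) - 1*19565295376 = (-2600 + 16 - 316) - 19565295376 = -2900 - 19565295376 = -19565298276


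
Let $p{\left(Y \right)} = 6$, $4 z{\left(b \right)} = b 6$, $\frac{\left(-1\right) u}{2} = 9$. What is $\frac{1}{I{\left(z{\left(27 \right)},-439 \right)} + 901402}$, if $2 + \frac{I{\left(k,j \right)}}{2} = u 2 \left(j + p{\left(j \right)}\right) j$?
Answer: $- \frac{1}{12784866} \approx -7.8217 \cdot 10^{-8}$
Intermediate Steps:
$u = -18$ ($u = \left(-2\right) 9 = -18$)
$z{\left(b \right)} = \frac{3 b}{2}$ ($z{\left(b \right)} = \frac{b 6}{4} = \frac{6 b}{4} = \frac{3 b}{2}$)
$I{\left(k,j \right)} = -4 + 2 j \left(-216 - 36 j\right)$ ($I{\left(k,j \right)} = -4 + 2 - 18 \cdot 2 \left(j + 6\right) j = -4 + 2 - 18 \cdot 2 \left(6 + j\right) j = -4 + 2 - 18 \left(12 + 2 j\right) j = -4 + 2 \left(-216 - 36 j\right) j = -4 + 2 j \left(-216 - 36 j\right)$)
$\frac{1}{I{\left(z{\left(27 \right)},-439 \right)} + 901402} = \frac{1}{\left(-4 - -189648 - 72 \left(-439\right)^{2}\right) + 901402} = \frac{1}{\left(-4 + 189648 - 13875912\right) + 901402} = \frac{1}{-13686268 + 901402} = \frac{1}{-12784866} = - \frac{1}{12784866}$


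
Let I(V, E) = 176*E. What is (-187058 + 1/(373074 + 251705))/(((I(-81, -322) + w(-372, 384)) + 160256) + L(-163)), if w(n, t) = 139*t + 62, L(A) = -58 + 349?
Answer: -116869910181/98285858827 ≈ -1.1891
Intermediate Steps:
L(A) = 291
w(n, t) = 62 + 139*t
(-187058 + 1/(373074 + 251705))/(((I(-81, -322) + w(-372, 384)) + 160256) + L(-163)) = (-187058 + 1/(373074 + 251705))/(((176*(-322) + (62 + 139*384)) + 160256) + 291) = (-187058 + 1/624779)/(((-56672 + (62 + 53376)) + 160256) + 291) = (-187058 + 1/624779)/(((-56672 + 53438) + 160256) + 291) = -116869910181/(624779*((-3234 + 160256) + 291)) = -116869910181/(624779*(157022 + 291)) = -116869910181/624779/157313 = -116869910181/624779*1/157313 = -116869910181/98285858827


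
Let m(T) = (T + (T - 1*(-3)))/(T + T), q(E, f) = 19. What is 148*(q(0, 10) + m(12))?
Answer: 5957/2 ≈ 2978.5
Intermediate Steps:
m(T) = (3 + 2*T)/(2*T) (m(T) = (T + (T + 3))/((2*T)) = (T + (3 + T))*(1/(2*T)) = (3 + 2*T)*(1/(2*T)) = (3 + 2*T)/(2*T))
148*(q(0, 10) + m(12)) = 148*(19 + (3/2 + 12)/12) = 148*(19 + (1/12)*(27/2)) = 148*(19 + 9/8) = 148*(161/8) = 5957/2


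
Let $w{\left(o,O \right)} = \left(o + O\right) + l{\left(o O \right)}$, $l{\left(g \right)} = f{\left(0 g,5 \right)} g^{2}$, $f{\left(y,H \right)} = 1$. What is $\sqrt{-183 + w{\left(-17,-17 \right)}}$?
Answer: $6 \sqrt{2314} \approx 288.62$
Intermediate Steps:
$l{\left(g \right)} = g^{2}$ ($l{\left(g \right)} = 1 g^{2} = g^{2}$)
$w{\left(o,O \right)} = O + o + O^{2} o^{2}$ ($w{\left(o,O \right)} = \left(o + O\right) + \left(o O\right)^{2} = \left(O + o\right) + \left(O o\right)^{2} = \left(O + o\right) + O^{2} o^{2} = O + o + O^{2} o^{2}$)
$\sqrt{-183 + w{\left(-17,-17 \right)}} = \sqrt{-183 - \left(34 - \left(-17\right)^{2} \left(-17\right)^{2}\right)} = \sqrt{-183 - -83487} = \sqrt{-183 + 83487} = \sqrt{83304} = 6 \sqrt{2314}$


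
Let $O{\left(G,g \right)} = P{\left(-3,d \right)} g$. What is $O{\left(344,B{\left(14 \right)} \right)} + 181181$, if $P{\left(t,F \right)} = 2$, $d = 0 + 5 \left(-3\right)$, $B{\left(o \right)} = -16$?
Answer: $181149$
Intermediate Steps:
$d = -15$ ($d = 0 - 15 = -15$)
$O{\left(G,g \right)} = 2 g$
$O{\left(344,B{\left(14 \right)} \right)} + 181181 = 2 \left(-16\right) + 181181 = -32 + 181181 = 181149$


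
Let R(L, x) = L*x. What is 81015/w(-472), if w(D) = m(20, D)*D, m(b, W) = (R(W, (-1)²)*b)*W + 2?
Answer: -7365/191189264 ≈ -3.8522e-5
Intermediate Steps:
m(b, W) = 2 + b*W² (m(b, W) = ((W*(-1)²)*b)*W + 2 = ((W*1)*b)*W + 2 = (W*b)*W + 2 = b*W² + 2 = 2 + b*W²)
w(D) = D*(2 + 20*D²) (w(D) = (2 + 20*D²)*D = D*(2 + 20*D²))
81015/w(-472) = 81015/(2*(-472) + 20*(-472)³) = 81015/(-944 + 20*(-105154048)) = 81015/(-944 - 2103080960) = 81015/(-2103081904) = 81015*(-1/2103081904) = -7365/191189264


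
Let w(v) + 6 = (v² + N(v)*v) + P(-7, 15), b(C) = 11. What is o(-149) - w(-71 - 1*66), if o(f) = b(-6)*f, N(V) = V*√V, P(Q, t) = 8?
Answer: -20410 - 18769*I*√137 ≈ -20410.0 - 2.1969e+5*I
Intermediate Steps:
N(V) = V^(3/2)
w(v) = 2 + v² + v^(5/2) (w(v) = -6 + ((v² + v^(3/2)*v) + 8) = -6 + ((v² + v^(5/2)) + 8) = -6 + (8 + v² + v^(5/2)) = 2 + v² + v^(5/2))
o(f) = 11*f
o(-149) - w(-71 - 1*66) = 11*(-149) - (2 + (-71 - 1*66)² + (-71 - 1*66)^(5/2)) = -1639 - (2 + (-71 - 66)² + (-71 - 66)^(5/2)) = -1639 - (2 + (-137)² + (-137)^(5/2)) = -1639 - (2 + 18769 + 18769*I*√137) = -1639 - (18771 + 18769*I*√137) = -1639 + (-18771 - 18769*I*√137) = -20410 - 18769*I*√137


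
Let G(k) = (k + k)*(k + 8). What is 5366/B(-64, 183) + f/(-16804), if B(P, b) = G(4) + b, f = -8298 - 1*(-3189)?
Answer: 91595675/4688316 ≈ 19.537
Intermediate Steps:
f = -5109 (f = -8298 + 3189 = -5109)
G(k) = 2*k*(8 + k) (G(k) = (2*k)*(8 + k) = 2*k*(8 + k))
B(P, b) = 96 + b (B(P, b) = 2*4*(8 + 4) + b = 2*4*12 + b = 96 + b)
5366/B(-64, 183) + f/(-16804) = 5366/(96 + 183) - 5109/(-16804) = 5366/279 - 5109*(-1/16804) = 5366*(1/279) + 5109/16804 = 5366/279 + 5109/16804 = 91595675/4688316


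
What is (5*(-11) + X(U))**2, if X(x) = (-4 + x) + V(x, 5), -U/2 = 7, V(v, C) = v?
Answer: 7569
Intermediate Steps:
U = -14 (U = -2*7 = -14)
X(x) = -4 + 2*x (X(x) = (-4 + x) + x = -4 + 2*x)
(5*(-11) + X(U))**2 = (5*(-11) + (-4 + 2*(-14)))**2 = (-55 + (-4 - 28))**2 = (-55 - 32)**2 = (-87)**2 = 7569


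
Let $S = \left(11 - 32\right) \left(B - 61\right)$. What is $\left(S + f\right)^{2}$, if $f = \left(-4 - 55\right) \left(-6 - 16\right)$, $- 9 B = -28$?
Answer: $\frac{56866681}{9} \approx 6.3185 \cdot 10^{6}$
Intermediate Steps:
$B = \frac{28}{9}$ ($B = \left(- \frac{1}{9}\right) \left(-28\right) = \frac{28}{9} \approx 3.1111$)
$f = 1298$ ($f = \left(-59\right) \left(-22\right) = 1298$)
$S = \frac{3647}{3}$ ($S = \left(11 - 32\right) \left(\frac{28}{9} - 61\right) = \left(-21\right) \left(- \frac{521}{9}\right) = \frac{3647}{3} \approx 1215.7$)
$\left(S + f\right)^{2} = \left(\frac{3647}{3} + 1298\right)^{2} = \left(\frac{7541}{3}\right)^{2} = \frac{56866681}{9}$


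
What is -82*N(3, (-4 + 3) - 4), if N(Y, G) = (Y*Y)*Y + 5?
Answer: -2624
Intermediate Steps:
N(Y, G) = 5 + Y³ (N(Y, G) = Y²*Y + 5 = Y³ + 5 = 5 + Y³)
-82*N(3, (-4 + 3) - 4) = -82*(5 + 3³) = -82*(5 + 27) = -82*32 = -2624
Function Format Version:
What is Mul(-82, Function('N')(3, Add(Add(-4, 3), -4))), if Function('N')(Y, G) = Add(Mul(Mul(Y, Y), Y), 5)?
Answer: -2624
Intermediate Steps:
Function('N')(Y, G) = Add(5, Pow(Y, 3)) (Function('N')(Y, G) = Add(Mul(Pow(Y, 2), Y), 5) = Add(Pow(Y, 3), 5) = Add(5, Pow(Y, 3)))
Mul(-82, Function('N')(3, Add(Add(-4, 3), -4))) = Mul(-82, Add(5, Pow(3, 3))) = Mul(-82, Add(5, 27)) = Mul(-82, 32) = -2624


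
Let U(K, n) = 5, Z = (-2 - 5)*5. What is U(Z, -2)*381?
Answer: 1905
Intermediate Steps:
Z = -35 (Z = -7*5 = -35)
U(Z, -2)*381 = 5*381 = 1905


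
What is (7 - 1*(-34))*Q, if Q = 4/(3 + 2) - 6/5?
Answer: -82/5 ≈ -16.400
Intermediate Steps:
Q = -⅖ (Q = 4/5 - 6*⅕ = 4*(⅕) - 6/5 = ⅘ - 6/5 = -⅖ ≈ -0.40000)
(7 - 1*(-34))*Q = (7 - 1*(-34))*(-⅖) = (7 + 34)*(-⅖) = 41*(-⅖) = -82/5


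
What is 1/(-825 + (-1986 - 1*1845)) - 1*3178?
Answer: -14796769/4656 ≈ -3178.0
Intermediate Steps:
1/(-825 + (-1986 - 1*1845)) - 1*3178 = 1/(-825 + (-1986 - 1845)) - 3178 = 1/(-825 - 3831) - 3178 = 1/(-4656) - 3178 = -1/4656 - 3178 = -14796769/4656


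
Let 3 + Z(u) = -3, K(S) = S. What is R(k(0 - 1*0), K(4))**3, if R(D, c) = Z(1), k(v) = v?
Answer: -216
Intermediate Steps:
Z(u) = -6 (Z(u) = -3 - 3 = -6)
R(D, c) = -6
R(k(0 - 1*0), K(4))**3 = (-6)**3 = -216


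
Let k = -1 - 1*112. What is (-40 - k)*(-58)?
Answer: -4234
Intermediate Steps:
k = -113 (k = -1 - 112 = -113)
(-40 - k)*(-58) = (-40 - 1*(-113))*(-58) = (-40 + 113)*(-58) = 73*(-58) = -4234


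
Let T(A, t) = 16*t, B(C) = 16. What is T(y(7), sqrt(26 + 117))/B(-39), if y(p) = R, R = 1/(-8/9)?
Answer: sqrt(143) ≈ 11.958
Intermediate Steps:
R = -9/8 (R = 1/(-8*1/9) = 1/(-8/9) = -9/8 ≈ -1.1250)
y(p) = -9/8
T(y(7), sqrt(26 + 117))/B(-39) = (16*sqrt(26 + 117))/16 = (16*sqrt(143))*(1/16) = sqrt(143)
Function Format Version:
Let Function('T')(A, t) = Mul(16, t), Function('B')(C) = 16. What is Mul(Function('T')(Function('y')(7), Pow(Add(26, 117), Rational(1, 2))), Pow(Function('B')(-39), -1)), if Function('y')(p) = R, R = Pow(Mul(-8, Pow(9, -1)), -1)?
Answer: Pow(143, Rational(1, 2)) ≈ 11.958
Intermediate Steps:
R = Rational(-9, 8) (R = Pow(Mul(-8, Rational(1, 9)), -1) = Pow(Rational(-8, 9), -1) = Rational(-9, 8) ≈ -1.1250)
Function('y')(p) = Rational(-9, 8)
Mul(Function('T')(Function('y')(7), Pow(Add(26, 117), Rational(1, 2))), Pow(Function('B')(-39), -1)) = Mul(Mul(16, Pow(Add(26, 117), Rational(1, 2))), Pow(16, -1)) = Mul(Mul(16, Pow(143, Rational(1, 2))), Rational(1, 16)) = Pow(143, Rational(1, 2))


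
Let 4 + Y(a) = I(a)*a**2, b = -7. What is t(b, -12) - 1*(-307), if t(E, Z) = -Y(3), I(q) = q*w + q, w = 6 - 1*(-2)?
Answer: 68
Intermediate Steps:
w = 8 (w = 6 + 2 = 8)
I(q) = 9*q (I(q) = q*8 + q = 8*q + q = 9*q)
Y(a) = -4 + 9*a**3 (Y(a) = -4 + (9*a)*a**2 = -4 + 9*a**3)
t(E, Z) = -239 (t(E, Z) = -(-4 + 9*3**3) = -(-4 + 9*27) = -(-4 + 243) = -1*239 = -239)
t(b, -12) - 1*(-307) = -239 - 1*(-307) = -239 + 307 = 68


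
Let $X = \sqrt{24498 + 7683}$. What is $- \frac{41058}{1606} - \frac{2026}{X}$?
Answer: $- \frac{20529}{803} - \frac{2026 \sqrt{32181}}{32181} \approx -36.859$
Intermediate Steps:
$X = \sqrt{32181} \approx 179.39$
$- \frac{41058}{1606} - \frac{2026}{X} = - \frac{41058}{1606} - \frac{2026}{\sqrt{32181}} = \left(-41058\right) \frac{1}{1606} - 2026 \frac{\sqrt{32181}}{32181} = - \frac{20529}{803} - \frac{2026 \sqrt{32181}}{32181}$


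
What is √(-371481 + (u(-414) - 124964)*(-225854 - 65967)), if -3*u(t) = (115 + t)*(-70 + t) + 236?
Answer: √455100844443/3 ≈ 2.2487e+5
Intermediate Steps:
u(t) = -236/3 - (-70 + t)*(115 + t)/3 (u(t) = -((115 + t)*(-70 + t) + 236)/3 = -((-70 + t)*(115 + t) + 236)/3 = -(236 + (-70 + t)*(115 + t))/3 = -236/3 - (-70 + t)*(115 + t)/3)
√(-371481 + (u(-414) - 124964)*(-225854 - 65967)) = √(-371481 + ((7814/3 - 15*(-414) - ⅓*(-414)²) - 124964)*(-225854 - 65967)) = √(-371481 + ((7814/3 + 6210 - ⅓*171396) - 124964)*(-291821)) = √(-371481 + ((7814/3 + 6210 - 57132) - 124964)*(-291821)) = √(-371481 + (-144952/3 - 124964)*(-291821)) = √(-371481 - 519844/3*(-291821)) = √(-371481 + 151701395924/3) = √(151700281481/3) = √455100844443/3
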